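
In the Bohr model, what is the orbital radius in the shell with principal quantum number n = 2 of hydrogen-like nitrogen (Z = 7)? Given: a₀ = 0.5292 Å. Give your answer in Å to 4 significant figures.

r_n = n²a₀/Z = 2² × 0.5292 / 7
    = 4 × 0.5292 / 7 = 0.3024 Å

0.3024 Å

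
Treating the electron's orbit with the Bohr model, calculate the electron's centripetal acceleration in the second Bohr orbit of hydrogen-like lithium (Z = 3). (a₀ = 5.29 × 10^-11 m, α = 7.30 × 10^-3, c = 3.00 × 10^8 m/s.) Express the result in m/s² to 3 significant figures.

r = n²a₀/Z = 7.05 × 10^-11 m, v = Zαc/n = 3.29 × 10^6 m/s
a = v²/r = (3.29 × 10^6)² / 7.05 × 10^-11 = 1.53 × 10^23 m/s²

1.53 × 10^23 m/s²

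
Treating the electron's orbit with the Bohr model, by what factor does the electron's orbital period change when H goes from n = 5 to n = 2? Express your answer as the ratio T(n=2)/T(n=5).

T ∝ Z^-2 · n^3; with Z fixed, T ∝ n^3.
T(n=2)/T(n=5) = (2/5)^3 = 8/125

8/125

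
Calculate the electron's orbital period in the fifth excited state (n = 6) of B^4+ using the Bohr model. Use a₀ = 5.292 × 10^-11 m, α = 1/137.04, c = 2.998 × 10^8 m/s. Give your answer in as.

1313 as

r = n²a₀/Z = 6²·5.292 × 10^-11/5 = 3.810 × 10^-10 m
v = Zαc/n = 5·0.007297·2.998 × 10^8/6 = 1.823 × 10^6 m/s
T = 2πr/v = 1.313 × 10^-15 s = 1313 as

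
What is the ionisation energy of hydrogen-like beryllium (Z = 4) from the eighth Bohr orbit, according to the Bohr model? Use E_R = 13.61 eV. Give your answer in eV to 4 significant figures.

3.402 eV

E_n = −E_R·Z²/n² = −13.61 × 4²/8² eV = -3.402 eV
Ionisation energy = −E_n = 3.402 eV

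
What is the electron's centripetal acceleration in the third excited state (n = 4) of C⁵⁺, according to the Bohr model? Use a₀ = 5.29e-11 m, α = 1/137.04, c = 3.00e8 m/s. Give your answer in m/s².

7.64e22 m/s²

r = n²a₀/Z = 1.41e-10 m, v = Zαc/n = 3.28e6 m/s
a = v²/r = (3.28e6)² / 1.41e-10 = 7.64e22 m/s²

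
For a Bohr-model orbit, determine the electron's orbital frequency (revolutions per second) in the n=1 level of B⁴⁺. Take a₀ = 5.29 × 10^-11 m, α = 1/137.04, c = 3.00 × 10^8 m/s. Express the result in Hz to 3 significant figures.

r = n²a₀/Z = 1.06 × 10^-11 m, v = Zαc/n = 1.09 × 10^7 m/s
f = v/(2πr) = 1.65 × 10^17 Hz

1.65 × 10^17 Hz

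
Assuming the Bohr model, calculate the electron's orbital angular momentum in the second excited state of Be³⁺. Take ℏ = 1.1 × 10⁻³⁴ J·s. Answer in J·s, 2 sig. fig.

L_n = nℏ = 3 × 1.1 × 10⁻³⁴ = 3.3 × 10⁻³⁴ J·s

3.3 × 10⁻³⁴ J·s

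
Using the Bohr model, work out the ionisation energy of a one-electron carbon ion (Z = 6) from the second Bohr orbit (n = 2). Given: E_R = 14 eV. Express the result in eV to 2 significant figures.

130 eV

E_n = −E_R·Z²/n² = −14 × 6²/2² eV = -130 eV
Ionisation energy = −E_n = 130 eV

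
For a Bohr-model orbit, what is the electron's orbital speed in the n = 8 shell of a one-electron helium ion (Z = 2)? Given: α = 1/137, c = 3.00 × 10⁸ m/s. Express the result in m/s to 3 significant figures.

5.47 × 10⁵ m/s

v_n = Zαc/n = 2 × 0.00730 × 3.00 × 10⁸ / 8
    = 5.47 × 10⁵ m/s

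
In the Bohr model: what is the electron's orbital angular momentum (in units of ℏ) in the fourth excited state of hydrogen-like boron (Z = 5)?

L_n = nℏ, so L/ℏ = n = 5.

5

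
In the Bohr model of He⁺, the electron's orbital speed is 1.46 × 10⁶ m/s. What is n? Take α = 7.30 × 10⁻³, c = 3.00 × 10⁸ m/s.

v_n = Zαc/n ⇒ n = Zαc/v = 2 × 0.00730 × 3.00 × 10⁸ / 1.46 × 10⁶ ≈ 3.00
n = 3

3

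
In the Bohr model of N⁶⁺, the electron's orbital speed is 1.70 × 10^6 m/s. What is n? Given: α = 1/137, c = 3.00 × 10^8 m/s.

9

v_n = Zαc/n ⇒ n = Zαc/v = 7 × 0.00730 × 3.00 × 10^8 / 1.70 × 10^6 ≈ 9.02
n = 9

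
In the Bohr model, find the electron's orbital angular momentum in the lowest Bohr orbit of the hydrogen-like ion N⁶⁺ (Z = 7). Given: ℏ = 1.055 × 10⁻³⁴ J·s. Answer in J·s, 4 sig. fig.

L_n = nℏ = 1 × 1.055 × 10⁻³⁴ = 1.055 × 10⁻³⁴ J·s

1.055 × 10⁻³⁴ J·s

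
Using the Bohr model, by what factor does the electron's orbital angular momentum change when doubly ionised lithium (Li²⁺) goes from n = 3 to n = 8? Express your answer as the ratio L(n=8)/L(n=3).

L = nℏ depends only on n, so L ∝ n.
L(n=8)/L(n=3) = (8/3)^1 = 8/3

8/3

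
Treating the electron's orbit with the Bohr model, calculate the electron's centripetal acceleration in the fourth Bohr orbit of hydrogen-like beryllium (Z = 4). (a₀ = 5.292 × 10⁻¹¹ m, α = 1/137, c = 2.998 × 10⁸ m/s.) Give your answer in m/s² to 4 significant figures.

2.262 × 10²² m/s²

r = n²a₀/Z = 2.117 × 10⁻¹⁰ m, v = Zαc/n = 2.188 × 10⁶ m/s
a = v²/r = (2.188 × 10⁶)² / 2.117 × 10⁻¹⁰ = 2.262 × 10²² m/s²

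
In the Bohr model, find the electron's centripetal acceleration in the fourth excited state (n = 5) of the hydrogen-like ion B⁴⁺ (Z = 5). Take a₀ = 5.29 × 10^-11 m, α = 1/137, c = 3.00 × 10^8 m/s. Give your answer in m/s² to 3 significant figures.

r = n²a₀/Z = 2.64 × 10^-10 m, v = Zαc/n = 2.19 × 10^6 m/s
a = v²/r = (2.19 × 10^6)² / 2.64 × 10^-10 = 1.81 × 10^22 m/s²

1.81 × 10^22 m/s²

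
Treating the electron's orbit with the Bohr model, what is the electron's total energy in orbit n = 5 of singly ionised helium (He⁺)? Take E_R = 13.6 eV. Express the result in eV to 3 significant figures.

-2.18 eV

E_n = −E_R·Z²/n² = −13.6 × 2²/5² = -2.18 eV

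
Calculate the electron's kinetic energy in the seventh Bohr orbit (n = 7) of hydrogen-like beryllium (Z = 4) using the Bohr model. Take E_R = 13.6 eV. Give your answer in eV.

For a Coulomb orbit the virial theorem gives K = −E_n.
E_n = −E_R·Z²/n², so K = E_R·Z²/n² = 13.6 × 4²/7² = 4.44 eV

4.44 eV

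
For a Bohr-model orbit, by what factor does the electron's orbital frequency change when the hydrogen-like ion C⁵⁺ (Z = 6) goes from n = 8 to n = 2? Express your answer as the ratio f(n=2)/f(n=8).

64

f ∝ Z^2 · n^-3; with Z fixed, f ∝ n^-3.
f(n=2)/f(n=8) = (2/8)^-3 = 64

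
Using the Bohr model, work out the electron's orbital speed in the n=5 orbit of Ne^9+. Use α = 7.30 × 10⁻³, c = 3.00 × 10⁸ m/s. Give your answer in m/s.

v_n = Zαc/n = 10 × 0.00730 × 3.00 × 10⁸ / 5
    = 4.38 × 10⁶ m/s

4.38 × 10⁶ m/s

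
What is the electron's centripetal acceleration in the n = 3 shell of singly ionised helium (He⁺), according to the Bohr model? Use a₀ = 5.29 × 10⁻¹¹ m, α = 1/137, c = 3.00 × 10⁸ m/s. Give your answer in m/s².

r = n²a₀/Z = 2.38 × 10⁻¹⁰ m, v = Zαc/n = 1.46 × 10⁶ m/s
a = v²/r = (1.46 × 10⁶)² / 2.38 × 10⁻¹⁰ = 8.95 × 10²¹ m/s²

8.95 × 10²¹ m/s²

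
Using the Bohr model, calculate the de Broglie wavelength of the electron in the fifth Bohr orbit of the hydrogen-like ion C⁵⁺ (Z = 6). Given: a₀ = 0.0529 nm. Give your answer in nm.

0.277 nm

The Bohr quantisation condition is nλ = 2πr_n.
r_n = n²a₀/Z = 0.220 nm
λ = 2πr_n/n = 2π·0.220/5 = 0.277 nm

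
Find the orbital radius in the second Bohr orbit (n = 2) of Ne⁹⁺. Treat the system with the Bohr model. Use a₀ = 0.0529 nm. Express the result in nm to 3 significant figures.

r_n = n²a₀/Z = 2² × 0.0529 / 10
    = 4 × 0.0529 / 10 = 0.0212 nm

0.0212 nm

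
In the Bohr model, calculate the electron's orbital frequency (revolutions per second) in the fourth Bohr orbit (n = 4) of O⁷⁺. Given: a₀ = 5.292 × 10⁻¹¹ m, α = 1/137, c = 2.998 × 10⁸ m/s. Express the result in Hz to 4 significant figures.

r = n²a₀/Z = 1.058 × 10⁻¹⁰ m, v = Zαc/n = 4.377 × 10⁶ m/s
f = v/(2πr) = 6.581 × 10¹⁵ Hz

6.581 × 10¹⁵ Hz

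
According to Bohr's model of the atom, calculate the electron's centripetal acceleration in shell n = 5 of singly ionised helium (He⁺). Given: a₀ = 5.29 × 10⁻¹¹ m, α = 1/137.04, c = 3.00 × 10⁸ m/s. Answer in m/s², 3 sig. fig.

1.16 × 10²¹ m/s²

r = n²a₀/Z = 6.61 × 10⁻¹⁰ m, v = Zαc/n = 8.76 × 10⁵ m/s
a = v²/r = (8.76 × 10⁵)² / 6.61 × 10⁻¹⁰ = 1.16 × 10²¹ m/s²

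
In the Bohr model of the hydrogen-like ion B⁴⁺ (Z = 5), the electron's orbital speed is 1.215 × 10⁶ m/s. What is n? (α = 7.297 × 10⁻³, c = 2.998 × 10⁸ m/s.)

9

v_n = Zαc/n ⇒ n = Zαc/v = 5 × 0.007297 × 2.998 × 10⁸ / 1.215 × 10⁶ ≈ 9.00
n = 9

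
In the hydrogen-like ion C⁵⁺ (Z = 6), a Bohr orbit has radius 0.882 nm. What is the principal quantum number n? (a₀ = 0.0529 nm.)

r_n = n²a₀/Z ⇒ n² = rZ/a₀ = 0.882 × 6 / 0.0529 ≈ 100.04
n = 10

10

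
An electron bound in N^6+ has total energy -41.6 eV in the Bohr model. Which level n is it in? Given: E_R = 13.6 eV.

4

E_n = −E_R Z²/n² ⇒ n² = E_R Z²/(−E_n) = 13.6 × 7² / 41.6 ≈ 16.02
n = 4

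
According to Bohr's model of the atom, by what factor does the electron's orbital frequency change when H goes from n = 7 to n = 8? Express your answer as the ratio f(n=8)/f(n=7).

343/512

f ∝ Z^2 · n^-3; with Z fixed, f ∝ n^-3.
f(n=8)/f(n=7) = (8/7)^-3 = 343/512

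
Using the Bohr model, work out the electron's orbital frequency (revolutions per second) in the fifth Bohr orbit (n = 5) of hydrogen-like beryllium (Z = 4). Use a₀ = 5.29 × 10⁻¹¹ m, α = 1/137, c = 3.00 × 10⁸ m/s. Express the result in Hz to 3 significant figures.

r = n²a₀/Z = 3.31 × 10⁻¹⁰ m, v = Zαc/n = 1.75 × 10⁶ m/s
f = v/(2πr) = 8.43 × 10¹⁴ Hz

8.43 × 10¹⁴ Hz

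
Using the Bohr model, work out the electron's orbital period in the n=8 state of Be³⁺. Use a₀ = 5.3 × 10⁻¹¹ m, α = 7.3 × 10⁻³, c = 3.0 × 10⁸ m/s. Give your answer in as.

r = n²a₀/Z = 8²·5.3 × 10⁻¹¹/4 = 8.5 × 10⁻¹⁰ m
v = Zαc/n = 4·0.0073·3.0 × 10⁸/8 = 1.1 × 10⁶ m/s
T = 2πr/v = 4.9 × 10⁻¹⁵ s = 4900 as

4900 as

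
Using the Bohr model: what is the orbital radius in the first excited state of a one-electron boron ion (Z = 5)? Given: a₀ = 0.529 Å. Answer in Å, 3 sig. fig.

0.423 Å

r_n = n²a₀/Z = 2² × 0.529 / 5
    = 4 × 0.529 / 5 = 0.423 Å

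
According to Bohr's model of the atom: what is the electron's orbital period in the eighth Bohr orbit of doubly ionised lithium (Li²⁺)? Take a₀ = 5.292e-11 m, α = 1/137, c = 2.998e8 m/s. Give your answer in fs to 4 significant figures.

r = n²a₀/Z = 8²·5.292e-11/3 = 1.129e-9 m
v = Zαc/n = 3·0.007299·2.998e8/8 = 8.206e5 m/s
T = 2πr/v = 8.644e-15 s = 8.644 fs

8.644 fs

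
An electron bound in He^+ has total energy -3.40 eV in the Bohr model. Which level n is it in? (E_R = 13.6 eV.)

E_n = −E_R Z²/n² ⇒ n² = E_R Z²/(−E_n) = 13.6 × 2² / 3.40 ≈ 16.00
n = 4

4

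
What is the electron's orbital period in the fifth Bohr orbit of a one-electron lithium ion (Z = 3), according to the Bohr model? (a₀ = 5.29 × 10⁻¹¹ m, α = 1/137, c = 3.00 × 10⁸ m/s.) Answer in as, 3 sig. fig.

2110 as

r = n²a₀/Z = 5²·5.29 × 10⁻¹¹/3 = 4.41 × 10⁻¹⁰ m
v = Zαc/n = 3·0.00730·3.00 × 10⁸/5 = 1.31 × 10⁶ m/s
T = 2πr/v = 2.11 × 10⁻¹⁵ s = 2110 as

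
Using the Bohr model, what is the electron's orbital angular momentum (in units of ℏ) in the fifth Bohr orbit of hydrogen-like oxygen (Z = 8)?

L_n = nℏ, so L/ℏ = n = 5.

5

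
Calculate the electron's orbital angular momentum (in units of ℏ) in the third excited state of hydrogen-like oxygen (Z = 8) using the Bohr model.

L_n = nℏ, so L/ℏ = n = 4.

4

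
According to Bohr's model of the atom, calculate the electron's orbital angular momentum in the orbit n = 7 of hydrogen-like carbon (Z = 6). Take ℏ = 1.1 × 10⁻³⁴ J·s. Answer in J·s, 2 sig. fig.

L_n = nℏ = 7 × 1.1 × 10⁻³⁴ = 7.7 × 10⁻³⁴ J·s

7.7 × 10⁻³⁴ J·s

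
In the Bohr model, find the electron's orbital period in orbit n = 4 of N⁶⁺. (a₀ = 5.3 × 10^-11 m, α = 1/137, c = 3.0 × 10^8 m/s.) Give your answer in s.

2.0 × 10^-16 s

r = n²a₀/Z = 4²·5.3 × 10^-11/7 = 1.2 × 10^-10 m
v = Zαc/n = 7·0.0073·3.0 × 10^8/4 = 3.8 × 10^6 m/s
T = 2πr/v = 2.0 × 10^-16 s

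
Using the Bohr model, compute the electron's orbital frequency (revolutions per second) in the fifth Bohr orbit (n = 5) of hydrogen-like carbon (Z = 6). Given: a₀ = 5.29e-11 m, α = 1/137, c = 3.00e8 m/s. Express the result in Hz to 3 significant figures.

r = n²a₀/Z = 2.20e-10 m, v = Zαc/n = 2.63e6 m/s
f = v/(2πr) = 1.90e15 Hz

1.90e15 Hz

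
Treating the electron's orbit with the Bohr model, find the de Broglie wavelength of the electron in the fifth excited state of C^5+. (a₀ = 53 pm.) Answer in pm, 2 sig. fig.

The Bohr quantisation condition is nλ = 2πr_n.
r_n = n²a₀/Z = 320 pm
λ = 2πr_n/n = 2π·320/6 = 330 pm

330 pm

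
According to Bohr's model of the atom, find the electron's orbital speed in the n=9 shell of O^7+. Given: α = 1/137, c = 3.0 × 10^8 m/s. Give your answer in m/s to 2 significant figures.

1.9 × 10^6 m/s

v_n = Zαc/n = 8 × 0.0073 × 3.0 × 10^8 / 9
    = 1.9 × 10^6 m/s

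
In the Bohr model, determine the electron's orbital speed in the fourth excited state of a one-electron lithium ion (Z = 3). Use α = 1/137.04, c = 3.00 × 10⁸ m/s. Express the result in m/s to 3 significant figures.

v_n = Zαc/n = 3 × 0.00730 × 3.00 × 10⁸ / 5
    = 1.31 × 10⁶ m/s

1.31 × 10⁶ m/s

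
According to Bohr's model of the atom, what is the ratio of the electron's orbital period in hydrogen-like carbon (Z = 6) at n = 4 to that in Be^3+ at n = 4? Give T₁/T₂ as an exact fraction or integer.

4/9

T ∝ Z^-2 · n^3
T₁/T₂ = (6/4)^-2 · (4/4)^3 = 4/9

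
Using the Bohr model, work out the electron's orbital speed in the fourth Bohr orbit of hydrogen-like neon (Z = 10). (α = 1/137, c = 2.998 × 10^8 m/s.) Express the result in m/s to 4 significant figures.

v_n = Zαc/n = 10 × 0.007299 × 2.998 × 10^8 / 4
    = 5.471 × 10^6 m/s

5.471 × 10^6 m/s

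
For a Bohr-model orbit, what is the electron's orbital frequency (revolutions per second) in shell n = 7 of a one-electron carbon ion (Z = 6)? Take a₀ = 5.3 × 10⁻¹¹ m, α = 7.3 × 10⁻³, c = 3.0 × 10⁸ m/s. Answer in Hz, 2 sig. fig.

6.9 × 10¹⁴ Hz

r = n²a₀/Z = 4.3 × 10⁻¹⁰ m, v = Zαc/n = 1.9 × 10⁶ m/s
f = v/(2πr) = 6.9 × 10¹⁴ Hz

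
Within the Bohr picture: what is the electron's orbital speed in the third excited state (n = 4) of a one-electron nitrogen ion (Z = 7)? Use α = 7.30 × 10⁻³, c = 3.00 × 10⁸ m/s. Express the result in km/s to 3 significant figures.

v_n = Zαc/n = 7 × 0.00730 × 3.00 × 10⁸ / 4
    = 3830 km/s

3830 km/s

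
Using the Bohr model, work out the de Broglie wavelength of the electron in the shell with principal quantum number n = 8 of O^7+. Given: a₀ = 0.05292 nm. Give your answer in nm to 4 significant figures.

The Bohr quantisation condition is nλ = 2πr_n.
r_n = n²a₀/Z = 0.4234 nm
λ = 2πr_n/n = 2π·0.4234/8 = 0.3325 nm

0.3325 nm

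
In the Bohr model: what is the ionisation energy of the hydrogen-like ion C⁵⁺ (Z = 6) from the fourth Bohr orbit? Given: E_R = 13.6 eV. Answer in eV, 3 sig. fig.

E_n = −E_R·Z²/n² = −13.6 × 6²/4² eV = -30.6 eV
Ionisation energy = −E_n = 30.6 eV

30.6 eV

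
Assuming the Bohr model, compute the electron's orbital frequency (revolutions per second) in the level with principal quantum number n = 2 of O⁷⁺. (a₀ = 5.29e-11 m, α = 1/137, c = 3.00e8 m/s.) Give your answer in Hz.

5.27e16 Hz

r = n²a₀/Z = 2.65e-11 m, v = Zαc/n = 8.76e6 m/s
f = v/(2πr) = 5.27e16 Hz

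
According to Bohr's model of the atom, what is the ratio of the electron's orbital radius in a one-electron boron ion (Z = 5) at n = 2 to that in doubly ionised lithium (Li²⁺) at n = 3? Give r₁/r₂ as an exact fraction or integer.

4/15

r ∝ Z^-1 · n^2
r₁/r₂ = (5/3)^-1 · (2/3)^2 = 4/15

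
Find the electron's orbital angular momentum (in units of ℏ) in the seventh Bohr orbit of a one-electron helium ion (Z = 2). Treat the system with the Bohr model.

7

L_n = nℏ, so L/ℏ = n = 7.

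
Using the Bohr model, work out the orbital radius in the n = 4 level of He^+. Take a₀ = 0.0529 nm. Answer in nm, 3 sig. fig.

r_n = n²a₀/Z = 4² × 0.0529 / 2
    = 16 × 0.0529 / 2 = 0.423 nm

0.423 nm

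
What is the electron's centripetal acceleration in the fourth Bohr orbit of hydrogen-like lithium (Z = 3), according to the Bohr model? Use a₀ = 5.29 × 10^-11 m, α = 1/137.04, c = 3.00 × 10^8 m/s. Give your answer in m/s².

r = n²a₀/Z = 2.82 × 10^-10 m, v = Zαc/n = 1.64 × 10^6 m/s
a = v²/r = (1.64 × 10^6)² / 2.82 × 10^-10 = 9.55 × 10^21 m/s²

9.55 × 10^21 m/s²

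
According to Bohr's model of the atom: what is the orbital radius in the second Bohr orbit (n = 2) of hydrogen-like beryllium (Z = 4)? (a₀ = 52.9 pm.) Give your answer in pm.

r_n = n²a₀/Z = 2² × 52.9 / 4
    = 4 × 52.9 / 4 = 52.9 pm

52.9 pm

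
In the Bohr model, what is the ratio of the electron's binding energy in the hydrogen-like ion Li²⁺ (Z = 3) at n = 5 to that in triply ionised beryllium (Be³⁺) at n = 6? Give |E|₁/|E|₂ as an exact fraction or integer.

|E| ∝ Z^2 · n^-2
|E|₁/|E|₂ = (3/4)^2 · (5/6)^-2 = 81/100

81/100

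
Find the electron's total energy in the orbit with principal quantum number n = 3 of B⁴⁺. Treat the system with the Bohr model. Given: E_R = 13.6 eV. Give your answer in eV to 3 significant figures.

-37.8 eV

E_n = −E_R·Z²/n² = −13.6 × 5²/3² = -37.8 eV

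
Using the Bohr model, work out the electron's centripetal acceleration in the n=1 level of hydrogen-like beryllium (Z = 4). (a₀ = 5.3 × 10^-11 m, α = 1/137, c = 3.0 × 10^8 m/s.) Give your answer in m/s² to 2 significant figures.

5.8 × 10^24 m/s²

r = n²a₀/Z = 1.3 × 10^-11 m, v = Zαc/n = 8.8 × 10^6 m/s
a = v²/r = (8.8 × 10^6)² / 1.3 × 10^-11 = 5.8 × 10^24 m/s²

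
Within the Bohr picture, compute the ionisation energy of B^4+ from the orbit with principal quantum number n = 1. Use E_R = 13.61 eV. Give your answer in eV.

E_n = −E_R·Z²/n² = −13.61 × 5²/1² eV = -340.2 eV
Ionisation energy = −E_n = 340.2 eV

340.2 eV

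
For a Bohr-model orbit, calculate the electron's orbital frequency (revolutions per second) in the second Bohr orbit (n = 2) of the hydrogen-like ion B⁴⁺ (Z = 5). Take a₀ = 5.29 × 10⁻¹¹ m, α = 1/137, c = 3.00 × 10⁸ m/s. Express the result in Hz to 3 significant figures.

2.06 × 10¹⁶ Hz

r = n²a₀/Z = 4.23 × 10⁻¹¹ m, v = Zαc/n = 5.47 × 10⁶ m/s
f = v/(2πr) = 2.06 × 10¹⁶ Hz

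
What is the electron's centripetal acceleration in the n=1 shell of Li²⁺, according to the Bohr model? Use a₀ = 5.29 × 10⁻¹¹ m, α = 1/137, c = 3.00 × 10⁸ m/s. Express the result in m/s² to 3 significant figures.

2.45 × 10²⁴ m/s²

r = n²a₀/Z = 1.76 × 10⁻¹¹ m, v = Zαc/n = 6.57 × 10⁶ m/s
a = v²/r = (6.57 × 10⁶)² / 1.76 × 10⁻¹¹ = 2.45 × 10²⁴ m/s²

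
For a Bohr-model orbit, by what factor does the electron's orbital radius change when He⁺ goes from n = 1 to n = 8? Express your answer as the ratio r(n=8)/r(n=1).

r ∝ Z^-1 · n^2; with Z fixed, r ∝ n^2.
r(n=8)/r(n=1) = (8/1)^2 = 64

64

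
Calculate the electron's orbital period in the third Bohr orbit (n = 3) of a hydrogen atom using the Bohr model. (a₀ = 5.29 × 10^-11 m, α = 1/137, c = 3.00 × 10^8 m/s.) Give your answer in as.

r = n²a₀/Z = 3²·5.29 × 10^-11/1 = 4.76 × 10^-10 m
v = Zαc/n = 1·0.00730·3.00 × 10^8/3 = 7.30 × 10^5 m/s
T = 2πr/v = 4.10 × 10^-15 s = 4100 as

4100 as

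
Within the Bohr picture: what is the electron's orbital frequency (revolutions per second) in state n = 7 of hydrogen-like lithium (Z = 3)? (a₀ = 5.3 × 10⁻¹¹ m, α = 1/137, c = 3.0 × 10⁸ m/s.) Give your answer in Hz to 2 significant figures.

1.7 × 10¹⁴ Hz

r = n²a₀/Z = 8.7 × 10⁻¹⁰ m, v = Zαc/n = 9.4 × 10⁵ m/s
f = v/(2πr) = 1.7 × 10¹⁴ Hz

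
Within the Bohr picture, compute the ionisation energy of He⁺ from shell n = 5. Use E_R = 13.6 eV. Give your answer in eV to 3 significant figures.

2.18 eV

E_n = −E_R·Z²/n² = −13.6 × 2²/5² eV = -2.18 eV
Ionisation energy = −E_n = 2.18 eV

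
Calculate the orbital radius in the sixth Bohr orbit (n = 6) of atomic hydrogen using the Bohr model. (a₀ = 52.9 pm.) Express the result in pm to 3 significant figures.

1900 pm

r_n = n²a₀/Z = 6² × 52.9 / 1
    = 36 × 52.9 / 1 = 1900 pm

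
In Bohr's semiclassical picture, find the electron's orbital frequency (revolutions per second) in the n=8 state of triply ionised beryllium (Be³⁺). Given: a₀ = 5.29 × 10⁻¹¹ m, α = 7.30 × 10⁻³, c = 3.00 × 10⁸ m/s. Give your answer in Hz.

r = n²a₀/Z = 8.46 × 10⁻¹⁰ m, v = Zαc/n = 1.09 × 10⁶ m/s
f = v/(2πr) = 2.06 × 10¹⁴ Hz

2.06 × 10¹⁴ Hz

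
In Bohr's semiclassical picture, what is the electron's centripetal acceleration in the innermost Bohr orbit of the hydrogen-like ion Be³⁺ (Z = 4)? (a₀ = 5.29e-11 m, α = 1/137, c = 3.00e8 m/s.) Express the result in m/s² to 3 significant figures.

5.80e24 m/s²

r = n²a₀/Z = 1.32e-11 m, v = Zαc/n = 8.76e6 m/s
a = v²/r = (8.76e6)² / 1.32e-11 = 5.80e24 m/s²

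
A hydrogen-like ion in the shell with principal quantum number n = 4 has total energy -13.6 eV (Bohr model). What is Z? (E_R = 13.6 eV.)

E_n = −E_R Z²/n² ⇒ Z² = −E_n n²/E_R = 13.6 × 4² / 13.6 ≈ 16.00
Z = 4

4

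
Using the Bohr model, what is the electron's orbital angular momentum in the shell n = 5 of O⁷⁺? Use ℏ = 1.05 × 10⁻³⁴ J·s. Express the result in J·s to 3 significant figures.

5.25 × 10⁻³⁴ J·s

L_n = nℏ = 5 × 1.05 × 10⁻³⁴ = 5.25 × 10⁻³⁴ J·s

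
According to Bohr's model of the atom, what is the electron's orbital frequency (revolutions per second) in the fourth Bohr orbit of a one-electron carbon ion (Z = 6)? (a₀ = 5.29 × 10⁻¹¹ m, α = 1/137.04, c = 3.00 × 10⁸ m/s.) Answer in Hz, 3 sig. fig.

r = n²a₀/Z = 1.41 × 10⁻¹⁰ m, v = Zαc/n = 3.28 × 10⁶ m/s
f = v/(2πr) = 3.70 × 10¹⁵ Hz

3.70 × 10¹⁵ Hz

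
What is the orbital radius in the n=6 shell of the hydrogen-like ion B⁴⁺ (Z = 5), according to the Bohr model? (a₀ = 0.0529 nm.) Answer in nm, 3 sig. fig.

r_n = n²a₀/Z = 6² × 0.0529 / 5
    = 36 × 0.0529 / 5 = 0.381 nm

0.381 nm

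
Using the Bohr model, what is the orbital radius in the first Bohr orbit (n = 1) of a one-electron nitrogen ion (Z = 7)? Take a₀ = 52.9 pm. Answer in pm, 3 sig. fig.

7.56 pm

r_n = n²a₀/Z = 1² × 52.9 / 7
    = 1 × 52.9 / 7 = 7.56 pm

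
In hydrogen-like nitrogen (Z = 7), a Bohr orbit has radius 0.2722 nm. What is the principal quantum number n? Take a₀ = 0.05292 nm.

r_n = n²a₀/Z ⇒ n² = rZ/a₀ = 0.2722 × 7 / 0.05292 ≈ 36.01
n = 6

6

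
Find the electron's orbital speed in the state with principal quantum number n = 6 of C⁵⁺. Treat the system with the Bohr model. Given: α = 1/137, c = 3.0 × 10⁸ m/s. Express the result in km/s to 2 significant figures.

v_n = Zαc/n = 6 × 0.0073 × 3.0 × 10⁸ / 6
    = 2200 km/s

2200 km/s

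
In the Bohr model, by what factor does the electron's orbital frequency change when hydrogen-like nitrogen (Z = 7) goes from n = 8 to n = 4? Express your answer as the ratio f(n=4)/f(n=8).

8

f ∝ Z^2 · n^-3; with Z fixed, f ∝ n^-3.
f(n=4)/f(n=8) = (4/8)^-3 = 8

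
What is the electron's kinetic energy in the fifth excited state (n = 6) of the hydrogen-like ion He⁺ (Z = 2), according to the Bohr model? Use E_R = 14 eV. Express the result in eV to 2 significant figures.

For a Coulomb orbit the virial theorem gives K = −E_n.
E_n = −E_R·Z²/n², so K = E_R·Z²/n² = 14 × 2²/6² = 1.6 eV

1.6 eV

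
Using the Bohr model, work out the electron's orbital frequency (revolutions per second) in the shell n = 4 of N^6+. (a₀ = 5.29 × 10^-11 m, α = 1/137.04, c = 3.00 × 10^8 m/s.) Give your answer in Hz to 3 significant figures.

5.04 × 10^15 Hz

r = n²a₀/Z = 1.21 × 10^-10 m, v = Zαc/n = 3.83 × 10^6 m/s
f = v/(2πr) = 5.04 × 10^15 Hz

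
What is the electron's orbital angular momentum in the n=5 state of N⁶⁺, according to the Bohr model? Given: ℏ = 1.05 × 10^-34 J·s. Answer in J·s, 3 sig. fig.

5.25 × 10^-34 J·s

L_n = nℏ = 5 × 1.05 × 10^-34 = 5.25 × 10^-34 J·s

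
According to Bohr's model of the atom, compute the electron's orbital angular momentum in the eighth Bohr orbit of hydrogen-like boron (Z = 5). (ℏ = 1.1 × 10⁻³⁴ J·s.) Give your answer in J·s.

8.8 × 10⁻³⁴ J·s

L_n = nℏ = 8 × 1.1 × 10⁻³⁴ = 8.8 × 10⁻³⁴ J·s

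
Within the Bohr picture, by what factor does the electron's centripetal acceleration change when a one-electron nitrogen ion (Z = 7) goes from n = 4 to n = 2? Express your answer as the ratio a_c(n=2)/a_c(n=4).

16

a_c ∝ Z^3 · n^-4; with Z fixed, a_c ∝ n^-4.
a_c(n=2)/a_c(n=4) = (2/4)^-4 = 16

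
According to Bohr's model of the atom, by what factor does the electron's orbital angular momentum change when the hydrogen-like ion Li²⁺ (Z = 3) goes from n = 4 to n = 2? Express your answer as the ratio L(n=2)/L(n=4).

L = nℏ depends only on n, so L ∝ n.
L(n=2)/L(n=4) = (2/4)^1 = 1/2

1/2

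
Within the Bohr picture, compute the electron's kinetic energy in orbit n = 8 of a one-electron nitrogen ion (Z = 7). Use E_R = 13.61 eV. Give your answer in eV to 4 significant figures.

For a Coulomb orbit the virial theorem gives K = −E_n.
E_n = −E_R·Z²/n², so K = E_R·Z²/n² = 13.61 × 7²/8² = 10.42 eV

10.42 eV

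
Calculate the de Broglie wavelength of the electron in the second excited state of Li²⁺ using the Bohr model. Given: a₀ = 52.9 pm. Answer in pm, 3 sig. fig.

The Bohr quantisation condition is nλ = 2πr_n.
r_n = n²a₀/Z = 159 pm
λ = 2πr_n/n = 2π·159/3 = 332 pm

332 pm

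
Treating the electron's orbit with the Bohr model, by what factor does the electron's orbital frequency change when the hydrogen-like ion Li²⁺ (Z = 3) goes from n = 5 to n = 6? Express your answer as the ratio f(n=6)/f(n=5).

f ∝ Z^2 · n^-3; with Z fixed, f ∝ n^-3.
f(n=6)/f(n=5) = (6/5)^-3 = 125/216

125/216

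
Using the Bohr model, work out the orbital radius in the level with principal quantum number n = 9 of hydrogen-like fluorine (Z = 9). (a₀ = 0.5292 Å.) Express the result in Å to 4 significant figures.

4.763 Å

r_n = n²a₀/Z = 9² × 0.5292 / 9
    = 81 × 0.5292 / 9 = 4.763 Å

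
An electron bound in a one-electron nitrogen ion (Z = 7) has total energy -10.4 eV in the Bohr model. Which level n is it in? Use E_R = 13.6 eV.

E_n = −E_R Z²/n² ⇒ n² = E_R Z²/(−E_n) = 13.6 × 7² / 10.4 ≈ 64.08
n = 8

8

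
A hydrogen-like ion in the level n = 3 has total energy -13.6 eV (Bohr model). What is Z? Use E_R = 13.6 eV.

3

E_n = −E_R Z²/n² ⇒ Z² = −E_n n²/E_R = 13.6 × 3² / 13.6 ≈ 9.00
Z = 3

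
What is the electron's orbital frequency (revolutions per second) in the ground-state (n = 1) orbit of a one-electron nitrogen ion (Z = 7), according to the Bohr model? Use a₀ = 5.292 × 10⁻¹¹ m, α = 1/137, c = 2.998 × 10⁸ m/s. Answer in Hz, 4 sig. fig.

3.225 × 10¹⁷ Hz

r = n²a₀/Z = 7.560 × 10⁻¹² m, v = Zαc/n = 1.532 × 10⁷ m/s
f = v/(2πr) = 3.225 × 10¹⁷ Hz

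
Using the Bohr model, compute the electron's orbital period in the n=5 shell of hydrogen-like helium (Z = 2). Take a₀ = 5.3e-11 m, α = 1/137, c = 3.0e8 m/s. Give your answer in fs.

r = n²a₀/Z = 5²·5.3e-11/2 = 6.6e-10 m
v = Zαc/n = 2·0.0073·3.0e8/5 = 8.8e5 m/s
T = 2πr/v = 4.8e-15 s = 4.8 fs

4.8 fs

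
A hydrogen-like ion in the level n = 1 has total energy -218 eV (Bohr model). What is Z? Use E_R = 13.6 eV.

4

E_n = −E_R Z²/n² ⇒ Z² = −E_n n²/E_R = 218 × 1² / 13.6 ≈ 16.03
Z = 4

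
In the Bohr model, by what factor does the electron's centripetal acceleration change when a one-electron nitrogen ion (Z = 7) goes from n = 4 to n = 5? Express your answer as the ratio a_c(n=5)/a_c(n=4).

a_c ∝ Z^3 · n^-4; with Z fixed, a_c ∝ n^-4.
a_c(n=5)/a_c(n=4) = (5/4)^-4 = 256/625

256/625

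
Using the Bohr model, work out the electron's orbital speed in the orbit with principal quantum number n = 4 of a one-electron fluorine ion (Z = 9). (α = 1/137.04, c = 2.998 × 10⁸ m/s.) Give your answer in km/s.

4922 km/s

v_n = Zαc/n = 9 × 0.007297 × 2.998 × 10⁸ / 4
    = 4922 km/s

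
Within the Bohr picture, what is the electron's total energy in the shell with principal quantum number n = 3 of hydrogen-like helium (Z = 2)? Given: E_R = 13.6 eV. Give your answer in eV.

-6.04 eV

E_n = −E_R·Z²/n² = −13.6 × 2²/3² = -6.04 eV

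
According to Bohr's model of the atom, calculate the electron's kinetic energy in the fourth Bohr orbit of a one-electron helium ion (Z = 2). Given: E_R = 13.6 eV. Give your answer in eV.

For a Coulomb orbit the virial theorem gives K = −E_n.
E_n = −E_R·Z²/n², so K = E_R·Z²/n² = 13.6 × 2²/4² = 3.40 eV

3.40 eV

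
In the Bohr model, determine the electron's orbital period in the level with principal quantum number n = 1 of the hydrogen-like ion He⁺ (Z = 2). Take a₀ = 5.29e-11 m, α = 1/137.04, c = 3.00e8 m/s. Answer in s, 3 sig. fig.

3.80e-17 s

r = n²a₀/Z = 1²·5.29e-11/2 = 2.65e-11 m
v = Zαc/n = 2·0.00730·3.00e8/1 = 4.38e6 m/s
T = 2πr/v = 3.80e-17 s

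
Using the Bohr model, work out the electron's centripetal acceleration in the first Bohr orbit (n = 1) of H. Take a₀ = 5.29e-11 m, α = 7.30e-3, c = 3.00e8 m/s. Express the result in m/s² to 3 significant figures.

9.07e22 m/s²

r = n²a₀/Z = 5.29e-11 m, v = Zαc/n = 2.19e6 m/s
a = v²/r = (2.19e6)² / 5.29e-11 = 9.07e22 m/s²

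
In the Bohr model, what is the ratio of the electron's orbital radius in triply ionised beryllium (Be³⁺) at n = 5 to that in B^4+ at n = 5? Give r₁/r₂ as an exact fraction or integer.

r ∝ Z^-1 · n^2
r₁/r₂ = (4/5)^-1 · (5/5)^2 = 5/4

5/4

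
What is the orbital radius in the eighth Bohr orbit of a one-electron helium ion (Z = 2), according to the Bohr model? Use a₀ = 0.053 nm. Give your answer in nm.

r_n = n²a₀/Z = 8² × 0.053 / 2
    = 64 × 0.053 / 2 = 1.7 nm

1.7 nm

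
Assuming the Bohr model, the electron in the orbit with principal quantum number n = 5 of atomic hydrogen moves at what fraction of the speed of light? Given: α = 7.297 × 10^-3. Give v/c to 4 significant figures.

v_n = Zαc/n, so v/c = Zα/n = 1 × 0.007297 / 5 = 0.001459

0.001459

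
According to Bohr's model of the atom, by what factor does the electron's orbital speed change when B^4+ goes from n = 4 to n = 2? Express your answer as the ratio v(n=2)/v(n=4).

2

v ∝ Z^1 · n^-1; with Z fixed, v ∝ n^-1.
v(n=2)/v(n=4) = (2/4)^-1 = 2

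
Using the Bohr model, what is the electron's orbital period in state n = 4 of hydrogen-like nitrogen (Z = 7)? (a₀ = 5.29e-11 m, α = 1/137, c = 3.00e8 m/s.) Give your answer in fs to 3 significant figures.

r = n²a₀/Z = 4²·5.29e-11/7 = 1.21e-10 m
v = Zαc/n = 7·0.00730·3.00e8/4 = 3.83e6 m/s
T = 2πr/v = 1.98e-16 s = 0.198 fs

0.198 fs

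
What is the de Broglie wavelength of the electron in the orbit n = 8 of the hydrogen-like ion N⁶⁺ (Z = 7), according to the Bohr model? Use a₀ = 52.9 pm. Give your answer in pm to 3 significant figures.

The Bohr quantisation condition is nλ = 2πr_n.
r_n = n²a₀/Z = 484 pm
λ = 2πr_n/n = 2π·484/8 = 380 pm

380 pm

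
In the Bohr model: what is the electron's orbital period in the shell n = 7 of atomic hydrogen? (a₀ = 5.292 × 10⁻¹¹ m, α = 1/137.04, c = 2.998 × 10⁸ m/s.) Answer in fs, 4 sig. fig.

r = n²a₀/Z = 7²·5.292 × 10⁻¹¹/1 = 2.593 × 10⁻⁹ m
v = Zαc/n = 1·0.007297·2.998 × 10⁸/7 = 3.125 × 10⁵ m/s
T = 2πr/v = 5.213 × 10⁻¹⁴ s = 52.13 fs

52.13 fs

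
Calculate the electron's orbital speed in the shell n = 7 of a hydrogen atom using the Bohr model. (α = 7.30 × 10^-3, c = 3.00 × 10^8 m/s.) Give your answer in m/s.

v_n = Zαc/n = 1 × 0.00730 × 3.00 × 10^8 / 7
    = 3.13 × 10^5 m/s

3.13 × 10^5 m/s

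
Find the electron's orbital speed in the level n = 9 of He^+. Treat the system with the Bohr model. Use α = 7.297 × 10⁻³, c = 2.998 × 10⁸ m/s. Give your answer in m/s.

4.861 × 10⁵ m/s

v_n = Zαc/n = 2 × 0.007297 × 2.998 × 10⁸ / 9
    = 4.861 × 10⁵ m/s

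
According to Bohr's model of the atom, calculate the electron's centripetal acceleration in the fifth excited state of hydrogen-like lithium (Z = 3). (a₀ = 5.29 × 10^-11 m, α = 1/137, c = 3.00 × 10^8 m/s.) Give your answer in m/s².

r = n²a₀/Z = 6.35 × 10^-10 m, v = Zαc/n = 1.09 × 10^6 m/s
a = v²/r = (1.09 × 10^6)² / 6.35 × 10^-10 = 1.89 × 10^21 m/s²

1.89 × 10^21 m/s²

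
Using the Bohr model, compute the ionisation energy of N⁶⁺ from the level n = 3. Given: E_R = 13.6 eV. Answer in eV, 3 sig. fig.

E_n = −E_R·Z²/n² = −13.6 × 7²/3² eV = -74.0 eV
Ionisation energy = −E_n = 74.0 eV

74.0 eV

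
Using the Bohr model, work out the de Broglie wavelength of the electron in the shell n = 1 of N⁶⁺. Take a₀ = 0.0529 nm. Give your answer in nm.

The Bohr quantisation condition is nλ = 2πr_n.
r_n = n²a₀/Z = 0.00756 nm
λ = 2πr_n/n = 2π·0.00756/1 = 0.0475 nm

0.0475 nm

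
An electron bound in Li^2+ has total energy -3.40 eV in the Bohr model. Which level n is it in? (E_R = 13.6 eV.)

6

E_n = −E_R Z²/n² ⇒ n² = E_R Z²/(−E_n) = 13.6 × 3² / 3.40 ≈ 36.00
n = 6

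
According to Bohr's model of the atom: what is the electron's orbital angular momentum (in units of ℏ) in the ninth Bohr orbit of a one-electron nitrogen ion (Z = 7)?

L_n = nℏ, so L/ℏ = n = 9.

9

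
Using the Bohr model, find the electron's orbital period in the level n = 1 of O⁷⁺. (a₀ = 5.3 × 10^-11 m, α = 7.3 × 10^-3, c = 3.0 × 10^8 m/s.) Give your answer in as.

2.4 as

r = n²a₀/Z = 1²·5.3 × 10^-11/8 = 6.6 × 10^-12 m
v = Zαc/n = 8·0.0073·3.0 × 10^8/1 = 1.8 × 10^7 m/s
T = 2πr/v = 2.4 × 10^-18 s = 2.4 as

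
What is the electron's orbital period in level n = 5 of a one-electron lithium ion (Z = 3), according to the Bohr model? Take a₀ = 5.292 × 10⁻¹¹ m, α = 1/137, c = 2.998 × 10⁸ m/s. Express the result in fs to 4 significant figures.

r = n²a₀/Z = 5²·5.292 × 10⁻¹¹/3 = 4.410 × 10⁻¹⁰ m
v = Zαc/n = 3·0.007299·2.998 × 10⁸/5 = 1.313 × 10⁶ m/s
T = 2πr/v = 2.110 × 10⁻¹⁵ s = 2.110 fs

2.110 fs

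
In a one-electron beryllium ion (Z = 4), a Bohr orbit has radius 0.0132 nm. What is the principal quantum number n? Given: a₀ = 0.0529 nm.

r_n = n²a₀/Z ⇒ n² = rZ/a₀ = 0.0132 × 4 / 0.0529 ≈ 1.00
n = 1

1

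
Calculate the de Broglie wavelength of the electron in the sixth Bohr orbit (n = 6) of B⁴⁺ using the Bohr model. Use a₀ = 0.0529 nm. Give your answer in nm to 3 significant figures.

The Bohr quantisation condition is nλ = 2πr_n.
r_n = n²a₀/Z = 0.381 nm
λ = 2πr_n/n = 2π·0.381/6 = 0.399 nm

0.399 nm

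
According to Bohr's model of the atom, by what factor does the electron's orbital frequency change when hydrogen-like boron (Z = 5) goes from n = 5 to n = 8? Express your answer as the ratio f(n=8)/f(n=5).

125/512

f ∝ Z^2 · n^-3; with Z fixed, f ∝ n^-3.
f(n=8)/f(n=5) = (8/5)^-3 = 125/512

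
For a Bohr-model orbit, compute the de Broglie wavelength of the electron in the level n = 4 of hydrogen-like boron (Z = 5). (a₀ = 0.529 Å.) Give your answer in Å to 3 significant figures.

2.66 Å

The Bohr quantisation condition is nλ = 2πr_n.
r_n = n²a₀/Z = 1.69 Å
λ = 2πr_n/n = 2π·1.69/4 = 2.66 Å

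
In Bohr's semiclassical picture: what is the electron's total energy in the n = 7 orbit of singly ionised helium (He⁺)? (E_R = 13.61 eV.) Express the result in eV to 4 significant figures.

E_n = −E_R·Z²/n² = −13.61 × 2²/7² = -1.111 eV

-1.111 eV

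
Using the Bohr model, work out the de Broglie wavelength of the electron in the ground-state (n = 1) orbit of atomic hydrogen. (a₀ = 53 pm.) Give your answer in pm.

330 pm

The Bohr quantisation condition is nλ = 2πr_n.
r_n = n²a₀/Z = 53 pm
λ = 2πr_n/n = 2π·53/1 = 330 pm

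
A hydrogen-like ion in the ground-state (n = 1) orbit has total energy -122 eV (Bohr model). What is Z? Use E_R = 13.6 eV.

3

E_n = −E_R Z²/n² ⇒ Z² = −E_n n²/E_R = 122 × 1² / 13.6 ≈ 8.97
Z = 3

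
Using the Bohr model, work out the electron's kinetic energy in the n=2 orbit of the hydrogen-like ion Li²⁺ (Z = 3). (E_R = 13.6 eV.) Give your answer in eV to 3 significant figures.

30.6 eV

For a Coulomb orbit the virial theorem gives K = −E_n.
E_n = −E_R·Z²/n², so K = E_R·Z²/n² = 13.6 × 3²/2² = 30.6 eV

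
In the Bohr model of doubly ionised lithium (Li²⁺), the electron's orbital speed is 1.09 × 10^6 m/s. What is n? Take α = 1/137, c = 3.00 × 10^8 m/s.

v_n = Zαc/n ⇒ n = Zαc/v = 3 × 0.00730 × 3.00 × 10^8 / 1.09 × 10^6 ≈ 6.03
n = 6

6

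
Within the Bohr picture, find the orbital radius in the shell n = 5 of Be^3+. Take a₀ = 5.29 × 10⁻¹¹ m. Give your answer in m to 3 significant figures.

3.31 × 10⁻¹⁰ m

r_n = n²a₀/Z = 5² × 5.29 × 10⁻¹¹ / 4
    = 25 × 5.29 × 10⁻¹¹ / 4 = 3.31 × 10⁻¹⁰ m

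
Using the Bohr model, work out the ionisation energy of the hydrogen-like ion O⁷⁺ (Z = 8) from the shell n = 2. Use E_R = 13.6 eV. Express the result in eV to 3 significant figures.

218 eV

E_n = −E_R·Z²/n² = −13.6 × 8²/2² eV = -218 eV
Ionisation energy = −E_n = 218 eV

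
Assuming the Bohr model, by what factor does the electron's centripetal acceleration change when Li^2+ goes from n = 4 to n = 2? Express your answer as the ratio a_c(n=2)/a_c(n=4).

16

a_c ∝ Z^3 · n^-4; with Z fixed, a_c ∝ n^-4.
a_c(n=2)/a_c(n=4) = (2/4)^-4 = 16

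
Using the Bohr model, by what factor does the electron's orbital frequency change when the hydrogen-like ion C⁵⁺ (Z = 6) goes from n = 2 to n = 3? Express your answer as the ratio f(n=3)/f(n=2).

8/27

f ∝ Z^2 · n^-3; with Z fixed, f ∝ n^-3.
f(n=3)/f(n=2) = (3/2)^-3 = 8/27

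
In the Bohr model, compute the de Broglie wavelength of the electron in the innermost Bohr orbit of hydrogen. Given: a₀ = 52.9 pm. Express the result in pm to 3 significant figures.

332 pm

The Bohr quantisation condition is nλ = 2πr_n.
r_n = n²a₀/Z = 52.9 pm
λ = 2πr_n/n = 2π·52.9/1 = 332 pm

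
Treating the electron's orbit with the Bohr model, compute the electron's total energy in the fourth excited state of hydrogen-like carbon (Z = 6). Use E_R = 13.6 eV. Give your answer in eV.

E_n = −E_R·Z²/n² = −13.6 × 6²/5² = -19.6 eV

-19.6 eV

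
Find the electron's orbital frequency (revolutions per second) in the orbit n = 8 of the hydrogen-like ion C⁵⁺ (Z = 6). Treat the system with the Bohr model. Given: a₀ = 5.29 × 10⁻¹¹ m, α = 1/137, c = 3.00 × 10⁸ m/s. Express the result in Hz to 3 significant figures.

4.63 × 10¹⁴ Hz

r = n²a₀/Z = 5.64 × 10⁻¹⁰ m, v = Zαc/n = 1.64 × 10⁶ m/s
f = v/(2πr) = 4.63 × 10¹⁴ Hz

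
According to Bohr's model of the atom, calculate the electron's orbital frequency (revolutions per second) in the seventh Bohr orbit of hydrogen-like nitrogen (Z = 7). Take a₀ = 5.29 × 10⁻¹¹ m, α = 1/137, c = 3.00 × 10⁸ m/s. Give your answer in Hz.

r = n²a₀/Z = 3.70 × 10⁻¹⁰ m, v = Zαc/n = 2.19 × 10⁶ m/s
f = v/(2πr) = 9.41 × 10¹⁴ Hz

9.41 × 10¹⁴ Hz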